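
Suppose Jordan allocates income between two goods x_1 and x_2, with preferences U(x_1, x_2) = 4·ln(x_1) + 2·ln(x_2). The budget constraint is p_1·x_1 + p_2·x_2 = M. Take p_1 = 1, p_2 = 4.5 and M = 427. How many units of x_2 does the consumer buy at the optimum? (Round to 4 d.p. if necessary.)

The MRS is 2·x_2/x_1. Set MRS = p_1/p_2.
So 4·p_2·x_2 = 2·p_1·x_1; combined with the budget, a share 2/3 of income goes to x_1.
Demand: x_1*(p_1,p_2,M) = 2/3·M/p_1 and x_2* = 1/3·M/p_2.
At p_1=1, p_2=4.5, M=427: x_2* = 1/3·427/4.5 = 31.6296.

x_2* = 31.6296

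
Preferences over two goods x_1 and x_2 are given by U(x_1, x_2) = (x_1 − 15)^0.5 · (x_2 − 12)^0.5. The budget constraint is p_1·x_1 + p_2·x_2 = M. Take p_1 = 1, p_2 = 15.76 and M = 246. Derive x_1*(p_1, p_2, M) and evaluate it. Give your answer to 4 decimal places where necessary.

Let x_1' = x_1−15, x_2' = x_2−12. MRS = x_2'/x_1' = p_1/p_2.
After buying the subsistence bundle (15, 12), a share 0.5 of the remaining income goes to x_1: x_1* = 15 + 0.5·(M − 15p_1 − 12p_2)/p_1.
Discretionary income = 246 − 15·1 − 12·15.76 = 41.88; x_1* = 15 + 0.5·41.88/1 = 35.94.

x_1* = 35.94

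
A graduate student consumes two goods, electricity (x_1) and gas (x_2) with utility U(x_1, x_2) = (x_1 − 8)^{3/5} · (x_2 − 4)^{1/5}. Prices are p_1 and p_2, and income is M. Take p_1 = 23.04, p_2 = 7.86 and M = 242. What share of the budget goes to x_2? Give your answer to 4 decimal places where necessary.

share on x_2 = 0.157

This is Cobb-Douglas in (x_1−8, x_2−4): tangency gives 0.6·p_2·(x_2−4) = 0.2·p_1·(x_1−8).
After buying the subsistence bundle (8, 4), a share 0.75 of the remaining income goes to x_1: x_1* = 8 + 0.75·(M − 8p_1 − 4p_2)/p_1.
Discretionary income = 242 − 8·23.04 − 4·7.86 = 26.24; x_1* = 8 + 0.75·26.24/23.04 = 8.8542; x_2* = 4 + 0.25·26.24/7.86 = 4.8346.
Expenditure on x_2: 7.86·4.8346 = 38; share = 0.157.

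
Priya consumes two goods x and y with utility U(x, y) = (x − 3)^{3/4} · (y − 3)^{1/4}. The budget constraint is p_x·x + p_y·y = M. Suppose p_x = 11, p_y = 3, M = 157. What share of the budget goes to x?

Let x' = x−3, y' = y−3. MRS = 3·y'/x' = p_x/p_y.
Substituting into the budget: x* = 3 + 0.75·(M − 3·p_x − 3·p_y)/p_x, and y* = 3 + 0.25·(…)/p_y.
Discretionary income = 157 − 3·11 − 3·3 = 115; x* = 3 + 0.75·115/11 = 10.8409; y* = 3 + 0.25·115/3 = 12.5833.
Expenditure on x: 11·10.8409 = 119.25; share = 0.7596.

share on x = 0.7596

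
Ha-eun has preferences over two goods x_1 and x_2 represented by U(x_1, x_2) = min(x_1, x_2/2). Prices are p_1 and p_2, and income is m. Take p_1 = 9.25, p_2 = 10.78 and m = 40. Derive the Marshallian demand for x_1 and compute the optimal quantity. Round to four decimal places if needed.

Leontief preferences: the optimum is at the kink where x_1/1 = x_2/2, i.e. x_2 = 2·x_1.
Budget: p_1·x_1 + p_2·2·x_1 = m, so (p_1 + 2·p_2)·x_1 = m.
Demand: x_1*(p_1,p_2,m) = m/(p_1 + 2·p_2), x_2* = 2·m/(p_1 + 2·p_2).
Here 9.25 + 2·10.78 = 30.81, giving x_1* = 1.2983.

x_1* = 1.2983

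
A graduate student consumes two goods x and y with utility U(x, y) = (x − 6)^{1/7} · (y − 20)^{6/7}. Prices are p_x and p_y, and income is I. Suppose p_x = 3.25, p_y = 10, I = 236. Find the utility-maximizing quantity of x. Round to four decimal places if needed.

Discretionary income = 236 − 6·3.25 − 20·10 = 16.5; x* = 6 + 1/7·16.5/3.25 = 6.7253.

x* = 6.7253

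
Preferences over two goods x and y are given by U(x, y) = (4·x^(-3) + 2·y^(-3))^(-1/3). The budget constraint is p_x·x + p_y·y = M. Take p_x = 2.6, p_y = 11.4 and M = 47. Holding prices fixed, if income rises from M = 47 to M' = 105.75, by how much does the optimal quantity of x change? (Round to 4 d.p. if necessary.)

Δx* = 6.3688

MRS = MU_x/MU_y = 2·(y/x)^(4). Set equal to p_x/p_y.
Hence y/x = ((1/2)·p_x/p_y)^(1/(4)), i.e. raised to the 0.25 power.
Substitute y = (y/x)·x into the budget: x* = M/(p_x + p_y·(y/x)).
Numerically y/x = 0.581112, so x* = 47/(2.6 + 11.4·0.581112) = 5.095.
At M' = 105.75: x* = 11.4638. Change: 11.4638 − 5.095 = 6.3688.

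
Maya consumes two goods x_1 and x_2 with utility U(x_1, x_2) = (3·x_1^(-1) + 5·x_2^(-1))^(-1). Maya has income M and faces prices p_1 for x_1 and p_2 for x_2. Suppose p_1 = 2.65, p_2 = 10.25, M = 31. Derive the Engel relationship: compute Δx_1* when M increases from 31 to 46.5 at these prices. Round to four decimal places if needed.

From the CES first-order condition, (3/5)·(x_2/x_1)^(2) = p_1/p_2.
Solve for the ratio: x_2/x_1 = [(5/3)·p_1/p_2]^(0.5).
With the ratio pinned down, the budget gives x_1* = M/(p_1 + p_2·(x_2/x_1)) and x_2* = (x_2/x_1)·x_1*.
Numerically x_2/x_1 = 0.656425, so x_1* = 31/(2.65 + 10.25·0.656425) = 3.3055.
At M' = 46.5: x_1* = 4.9582. Change: 4.9582 − 3.3055 = 1.6527.

Δx_1* = 1.6527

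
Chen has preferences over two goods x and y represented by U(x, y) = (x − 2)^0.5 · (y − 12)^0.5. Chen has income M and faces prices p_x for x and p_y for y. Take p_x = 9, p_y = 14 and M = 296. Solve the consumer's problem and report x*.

MRS = (y−12)/(x−2). Tangency with p_x/p_y gives y−12 = (p_x/p_y)·(x−2).
After buying the subsistence bundle (2, 12), a share 0.5 of the remaining income goes to x: x* = 2 + 0.5·(M − 2p_x − 12p_y)/p_x.
Discretionary income = 296 − 2·9 − 12·14 = 110; x* = 2 + 0.5·110/9 = 8.1111.

x* = 8.1111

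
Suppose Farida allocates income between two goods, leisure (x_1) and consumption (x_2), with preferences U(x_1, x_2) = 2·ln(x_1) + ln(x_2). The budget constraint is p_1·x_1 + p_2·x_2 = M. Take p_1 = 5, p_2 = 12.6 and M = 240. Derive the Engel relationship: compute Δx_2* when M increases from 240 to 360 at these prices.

Δx_2* = 3.1746

The MRS is 2·x_2/x_1. Set MRS = p_1/p_2.
So 2·p_2·x_2 = p_1·x_1; combined with the budget, a share 2/3 of income goes to x_1.
Demand: x_1*(p_1,p_2,M) = 2/3·M/p_1 and x_2* = 1/3·M/p_2.
At p_1=5, p_2=12.6, M=240: x_2* = 1/3·240/12.6 = 6.3492.
At M' = 360: x_2* = 9.5238. Change: 9.5238 − 6.3492 = 3.1746.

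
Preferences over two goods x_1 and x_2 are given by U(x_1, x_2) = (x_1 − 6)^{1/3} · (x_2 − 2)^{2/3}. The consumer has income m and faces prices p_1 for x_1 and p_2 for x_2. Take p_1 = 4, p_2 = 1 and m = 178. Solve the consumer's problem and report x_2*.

Let x_1' = x_1−6, x_2' = x_2−2. MRS = (1/2)·x_2'/x_1' = p_1/p_2.
After buying the subsistence bundle (6, 2), a share 1/3 of the remaining income goes to x_1: x_1* = 6 + 1/3·(m − 6p_1 − 2p_2)/p_1.
Discretionary income = 178 − 6·4 − 2·1 = 152; x_2* = 2 + 2/3·152/1 = 103.3333.

x_2* = 103.3333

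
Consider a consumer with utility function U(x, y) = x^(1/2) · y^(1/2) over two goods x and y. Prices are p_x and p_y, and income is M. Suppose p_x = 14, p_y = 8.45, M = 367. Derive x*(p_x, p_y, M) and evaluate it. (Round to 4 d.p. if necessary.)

x* = 13.1071

MU_x/MU_y = (0.5·y)/(0.5·x); tangency sets this equal to p_x/p_y.
Rearranging, p_y·y = p_x·x. Substituting into the budget gives p_x·x·(1 + 1) = M.
Demand: x*(p_x,p_y,M) = 0.5·M/p_x and y* = 0.5·M/p_y.
At p_x=14, p_y=8.45, M=367: x* = 0.5·367/14 = 13.1071.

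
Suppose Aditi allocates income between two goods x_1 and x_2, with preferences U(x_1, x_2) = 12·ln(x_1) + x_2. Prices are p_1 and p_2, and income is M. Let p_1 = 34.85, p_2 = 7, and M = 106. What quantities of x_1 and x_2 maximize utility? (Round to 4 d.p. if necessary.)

So x_1*(p_1,p_2) = 12·p_2/p_1, independent of income; and x_2* = (M − 12·p_2)/p_2.
At the given prices: x_1* = 12·7/34.85 = 2.4103, and x_2* = 3.1429.

x_1* = 2.4103, x_2* = 3.1429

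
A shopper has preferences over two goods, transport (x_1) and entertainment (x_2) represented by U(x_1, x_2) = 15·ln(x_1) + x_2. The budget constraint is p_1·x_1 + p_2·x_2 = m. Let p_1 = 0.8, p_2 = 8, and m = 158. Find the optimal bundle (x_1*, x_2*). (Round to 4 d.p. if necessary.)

So x_1*(p_1,p_2) = 15·p_2/p_1, independent of income; and x_2* = (m − 15·p_2)/p_2.
At the given prices: x_1* = 15·8/0.8 = 150, and x_2* = 4.75.

x_1* = 150, x_2* = 4.75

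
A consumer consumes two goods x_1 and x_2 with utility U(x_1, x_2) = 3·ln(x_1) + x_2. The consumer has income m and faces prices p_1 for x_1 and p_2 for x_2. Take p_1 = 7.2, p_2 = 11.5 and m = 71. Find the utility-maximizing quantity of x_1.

x_1* = 4.7917

Set MRS = p_1/p_2: (3/x_1)/1 = p_1/p_2.
So x_1*(p_1,p_2) = 3·p_2/p_1, independent of income; and x_2* = (m − 3·p_2)/p_2.
At the given prices: x_1* = 3·11.5/7.2 = 4.7917.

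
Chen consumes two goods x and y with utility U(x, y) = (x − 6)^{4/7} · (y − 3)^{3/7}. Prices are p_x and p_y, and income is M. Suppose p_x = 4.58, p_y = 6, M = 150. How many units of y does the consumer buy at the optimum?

y* = 10.4657

Discretionary income = 150 − 6·4.58 − 3·6 = 104.52; y* = 3 + 3/7·104.52/6 = 10.4657.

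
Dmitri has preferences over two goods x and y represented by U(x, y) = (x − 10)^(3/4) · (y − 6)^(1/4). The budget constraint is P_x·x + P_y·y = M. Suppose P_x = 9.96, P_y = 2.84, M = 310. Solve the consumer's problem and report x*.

Discretionary income = 310 − 10·9.96 − 6·2.84 = 193.36; x* = 10 + 0.75·193.36/9.96 = 24.5602.

x* = 24.5602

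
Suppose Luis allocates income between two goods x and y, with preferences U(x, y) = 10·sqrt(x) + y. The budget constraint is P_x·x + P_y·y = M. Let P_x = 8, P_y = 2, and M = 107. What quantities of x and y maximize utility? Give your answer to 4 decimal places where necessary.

MU_x = 5/√x, MU_y = 1. Tangency: 5/√x = P_x/P_y.
Solve: √x = 5·P_y/P_x, so x*(P_x,P_y) = (5·P_y/P_x)², and y* = (M − P_x·x*)/P_y.
Plugging in: x* = (5·2/8)² = 1.5625, y* = 47.25.

x* = 1.5625, y* = 47.25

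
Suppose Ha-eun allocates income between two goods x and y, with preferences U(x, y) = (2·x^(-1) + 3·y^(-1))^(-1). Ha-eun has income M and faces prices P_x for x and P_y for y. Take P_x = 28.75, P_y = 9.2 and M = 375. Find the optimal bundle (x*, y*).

With the ratio pinned down, the budget gives x* = M/(P_x + P_y·(y/x)) and y* = (y/x)·x*.
Numerically y/x = 2.165064, so x* = 375/(28.75 + 9.2·2.165064) = 7.7052 and y* = 2.165064·7.7052 = 16.6822.

x* = 7.7052, y* = 16.6822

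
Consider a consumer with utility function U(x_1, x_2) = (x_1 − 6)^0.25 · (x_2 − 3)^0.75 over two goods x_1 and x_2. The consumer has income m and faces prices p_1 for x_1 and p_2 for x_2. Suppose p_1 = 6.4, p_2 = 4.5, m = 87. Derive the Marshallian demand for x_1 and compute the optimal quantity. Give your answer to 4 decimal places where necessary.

x_1* = 7.3711

Let x_1' = x_1−6, x_2' = x_2−3. MRS = (1/3)·x_2'/x_1' = p_1/p_2.
After buying the subsistence bundle (6, 3), a share 0.25 of the remaining income goes to x_1: x_1* = 6 + 0.25·(m − 6p_1 − 3p_2)/p_1.
Discretionary income = 87 − 6·6.4 − 3·4.5 = 35.1; x_1* = 6 + 0.25·35.1/6.4 = 7.3711.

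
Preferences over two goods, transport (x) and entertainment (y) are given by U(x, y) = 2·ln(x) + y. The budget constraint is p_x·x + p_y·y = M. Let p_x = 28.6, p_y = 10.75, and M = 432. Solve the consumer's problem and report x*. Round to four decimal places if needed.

x* = 0.7517

MU_x = 2/x, MU_y = 1. Tangency: 2/x = p_x/p_y.
So x*(p_x,p_y) = 2·p_y/p_x, independent of income; and y* = (M − 2·p_y)/p_y.
At the given prices: x* = 2·10.75/28.6 = 0.7517.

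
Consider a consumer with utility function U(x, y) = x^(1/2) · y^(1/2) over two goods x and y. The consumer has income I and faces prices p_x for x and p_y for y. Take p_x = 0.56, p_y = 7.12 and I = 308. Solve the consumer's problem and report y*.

y* = 21.6292

MU_x/MU_y = (0.5·y)/(0.5·x); tangency sets this equal to p_x/p_y.
Rearranging, p_y·y = p_x·x. Substituting into the budget gives p_x·x·(1 + 1) = I.
Demand: x*(p_x,p_y,I) = 0.5·I/p_x and y* = 0.5·I/p_y.
At p_x=0.56, p_y=7.12, I=308: y* = 0.5·308/7.12 = 21.6292.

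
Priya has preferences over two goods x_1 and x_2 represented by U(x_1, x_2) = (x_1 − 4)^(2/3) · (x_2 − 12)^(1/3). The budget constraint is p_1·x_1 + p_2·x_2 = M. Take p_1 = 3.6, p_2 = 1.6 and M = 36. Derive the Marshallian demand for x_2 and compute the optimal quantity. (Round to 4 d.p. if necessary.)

x_2* = 12.5

Let x_1' = x_1−4, x_2' = x_2−12. MRS = 2·x_2'/x_1' = p_1/p_2.
After buying the subsistence bundle (4, 12), a share 2/3 of the remaining income goes to x_1: x_1* = 4 + 2/3·(M − 4p_1 − 12p_2)/p_1.
Discretionary income = 36 − 4·3.6 − 12·1.6 = 2.4; x_2* = 12 + 1/3·2.4/1.6 = 12.5.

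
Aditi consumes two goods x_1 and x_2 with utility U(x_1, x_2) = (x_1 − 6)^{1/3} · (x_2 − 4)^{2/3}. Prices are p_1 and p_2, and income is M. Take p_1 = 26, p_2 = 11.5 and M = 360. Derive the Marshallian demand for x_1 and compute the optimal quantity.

This is Cobb-Douglas in (x_1−6, x_2−4): tangency gives 1/3·p_2·(x_2−4) = 2/3·p_1·(x_1−6).
Substituting into the budget: x_1* = 6 + 1/3·(M − 6·p_1 − 4·p_2)/p_1, and x_2* = 4 + 2/3·(…)/p_2.
Discretionary income = 360 − 6·26 − 4·11.5 = 158; x_1* = 6 + 1/3·158/26 = 8.0256.

x_1* = 8.0256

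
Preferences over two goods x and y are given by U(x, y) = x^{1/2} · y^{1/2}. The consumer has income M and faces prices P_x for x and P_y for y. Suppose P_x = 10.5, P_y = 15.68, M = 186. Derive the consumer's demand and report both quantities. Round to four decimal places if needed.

x* = 8.8571, y* = 5.9311

Tangency: MRS = y/x = P_x/P_y.
Rearranging, P_y·y = P_x·x. Substituting into the budget gives P_x·x·(1 + 1) = M.
Demand: x*(P_x,P_y,M) = 0.5·M/P_x and y* = 0.5·M/P_y.
At P_x=10.5, P_y=15.68, M=186: x* = 0.5·186/10.5 = 8.8571, y* = 5.9311.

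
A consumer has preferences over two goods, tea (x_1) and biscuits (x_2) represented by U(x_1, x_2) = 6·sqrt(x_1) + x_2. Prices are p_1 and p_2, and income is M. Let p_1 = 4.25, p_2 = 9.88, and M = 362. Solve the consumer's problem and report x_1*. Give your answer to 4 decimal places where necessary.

Utility is quasi-linear in x_2; the FOC for x_1 is 3/√x_1 = p_1/p_2.
Solve: √x_1 = 3·p_2/p_1, so x_1*(p_1,p_2) = (3·p_2/p_1)², and x_2* = (M − p_1·x_1*)/p_2.
Plugging in: x_1* = (3·9.88/4.25)² = 48.6383.

x_1* = 48.6383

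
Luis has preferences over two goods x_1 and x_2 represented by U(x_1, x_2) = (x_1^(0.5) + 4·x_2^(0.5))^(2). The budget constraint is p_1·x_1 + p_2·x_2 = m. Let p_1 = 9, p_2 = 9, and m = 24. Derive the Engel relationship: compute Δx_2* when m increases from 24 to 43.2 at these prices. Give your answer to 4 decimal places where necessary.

Δx_2* = 2.0078

Substitute x_2 = (x_2/x_1)·x_1 into the budget: x_1* = m/(p_1 + p_2·(x_2/x_1)).
Numerically x_2/x_1 = 16, so x_1* = 24/(9 + 9·16) = 0.1569 and x_2* = 16·0.1569 = 2.5098.
At m' = 43.2: x_2* = 4.5176. Change: 4.5176 − 2.5098 = 2.0078.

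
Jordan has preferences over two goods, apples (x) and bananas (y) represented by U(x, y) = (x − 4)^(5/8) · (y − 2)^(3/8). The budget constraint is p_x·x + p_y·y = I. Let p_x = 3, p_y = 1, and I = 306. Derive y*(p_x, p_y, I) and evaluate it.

y* = 111.5

MRS = (5/3)·(y−2)/(x−4). Tangency with p_x/p_y gives y−2 = (3/5)·(p_x/p_y)·(x−4).
After buying the subsistence bundle (4, 2), a share 0.625 of the remaining income goes to x: x* = 4 + 0.625·(I − 4p_x − 2p_y)/p_x.
Discretionary income = 306 − 4·3 − 2·1 = 292; y* = 2 + 0.375·292/1 = 111.5.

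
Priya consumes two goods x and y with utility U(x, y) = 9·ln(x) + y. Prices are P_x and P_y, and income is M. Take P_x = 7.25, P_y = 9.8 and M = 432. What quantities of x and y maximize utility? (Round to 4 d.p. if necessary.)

Set MRS = P_x/P_y: (9/x)/1 = P_x/P_y.
So x*(P_x,P_y) = 9·P_y/P_x, independent of income; and y* = (M − 9·P_y)/P_y.
At the given prices: x* = 9·9.8/7.25 = 12.1655, and y* = 35.0816.

x* = 12.1655, y* = 35.0816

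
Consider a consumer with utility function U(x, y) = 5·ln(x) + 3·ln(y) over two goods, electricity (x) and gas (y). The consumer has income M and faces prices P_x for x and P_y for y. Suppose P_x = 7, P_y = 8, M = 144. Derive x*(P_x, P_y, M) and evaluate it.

x* = 12.8571

MU_x/MU_y = (5·y)/(3·x); tangency sets this equal to P_x/P_y.
Rearranging, P_y·y = (3/5)·P_x·x. Substituting into the budget gives P_x·x·(1 + (3/5)) = M.
Demand: x*(P_x,P_y,M) = 0.625·M/P_x and y* = 0.375·M/P_y.
At P_x=7, P_y=8, M=144: x* = 0.625·144/7 = 12.8571.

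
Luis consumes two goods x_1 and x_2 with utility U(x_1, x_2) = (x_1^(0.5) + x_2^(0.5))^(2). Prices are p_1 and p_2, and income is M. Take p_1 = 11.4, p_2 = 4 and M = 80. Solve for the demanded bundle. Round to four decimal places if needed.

x_1* = 1.8227, x_2* = 14.8052

MRS = MU_x_1/MU_x_2 = (x_2/x_1)^(0.5). Set equal to p_1/p_2.
Hence x_2/x_1 = (p_1/p_2)^(1/(0.5)), i.e. raised to the 2 power.
Substitute x_2 = (x_2/x_1)·x_1 into the budget: x_1* = M/(p_1 + p_2·(x_2/x_1)).
Numerically x_2/x_1 = 8.1225, so x_1* = 80/(11.4 + 4·8.1225) = 1.8227 and x_2* = 8.1225·1.8227 = 14.8052.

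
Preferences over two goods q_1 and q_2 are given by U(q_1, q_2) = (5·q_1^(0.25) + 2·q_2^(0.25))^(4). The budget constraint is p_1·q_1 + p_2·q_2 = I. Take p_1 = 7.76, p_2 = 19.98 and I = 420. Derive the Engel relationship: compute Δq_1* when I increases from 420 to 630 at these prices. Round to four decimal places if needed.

Substitute q_2 = (q_2/q_1)·q_1 into the budget: q_1* = I/(p_1 + p_2·(q_2/q_1)).
Numerically q_2/q_1 = 0.083516, so q_1* = 420/(7.76 + 19.98·0.083516) = 44.5451.
At I' = 630: q_1* = 66.8177. Change: 66.8177 − 44.5451 = 22.2726.

Δq_1* = 22.2726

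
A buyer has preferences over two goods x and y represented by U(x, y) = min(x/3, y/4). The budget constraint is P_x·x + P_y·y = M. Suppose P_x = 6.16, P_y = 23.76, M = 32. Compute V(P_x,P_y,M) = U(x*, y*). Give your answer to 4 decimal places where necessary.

Demand: x*(P_x,P_y,M) = 3·M/(3·P_x + 4·P_y), y* = 4·M/(3·P_x + 4·P_y).
Here 3·6.16 + 4·23.76 = 113.52, giving x* = 0.8457 and y* = 1.1276.
Utility at the optimum: U(0.8457, 1.1276) = 0.2819.

V = 0.2819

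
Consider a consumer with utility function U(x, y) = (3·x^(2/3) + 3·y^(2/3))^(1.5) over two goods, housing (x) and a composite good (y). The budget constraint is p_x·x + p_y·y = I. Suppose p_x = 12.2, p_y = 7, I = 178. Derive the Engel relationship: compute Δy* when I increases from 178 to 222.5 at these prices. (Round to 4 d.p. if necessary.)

From the CES first-order condition, (y/x)^(1/3) = p_x/p_y.
Solve for the ratio: y/x = [p_x/p_y]^(3).
Substitute y = (y/x)·x into the budget: x* = I/(p_x + p_y·(y/x)).
Numerically y/x = 5.294017, so x* = 178/(12.2 + 7·5.294017) = 3.6136 and y* = 5.294017·3.6136 = 19.1306.
At I' = 222.5: y* = 23.9132. Change: 23.9132 − 19.1306 = 4.7826.

Δy* = 4.7826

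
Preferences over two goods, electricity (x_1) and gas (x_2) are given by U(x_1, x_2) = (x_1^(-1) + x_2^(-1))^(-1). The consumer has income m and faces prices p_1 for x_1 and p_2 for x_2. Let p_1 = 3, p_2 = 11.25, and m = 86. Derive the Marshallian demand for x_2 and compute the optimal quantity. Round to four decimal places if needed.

From the CES first-order condition, (x_2/x_1)^(2) = p_1/p_2.
Solve for the ratio: x_2/x_1 = [p_1/p_2]^(0.5).
Substitute x_2 = (x_2/x_1)·x_1 into the budget: x_1* = m/(p_1 + p_2·(x_2/x_1)).
Numerically x_2/x_1 = 0.516398, so x_1* = 86/(3 + 11.25·0.516398) = 9.7622 and x_2* = 0.516398·9.7622 = 5.0412.

x_2* = 5.0412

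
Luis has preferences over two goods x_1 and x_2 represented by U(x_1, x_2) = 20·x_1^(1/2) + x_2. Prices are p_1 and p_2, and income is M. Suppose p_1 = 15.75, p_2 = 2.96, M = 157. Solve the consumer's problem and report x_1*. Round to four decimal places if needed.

x_1* = 3.532

Solve: √x_1 = 10·p_2/p_1, so x_1*(p_1,p_2) = (10·p_2/p_1)², and x_2* = (M − p_1·x_1*)/p_2.
Plugging in: x_1* = (10·2.96/15.75)² = 3.532.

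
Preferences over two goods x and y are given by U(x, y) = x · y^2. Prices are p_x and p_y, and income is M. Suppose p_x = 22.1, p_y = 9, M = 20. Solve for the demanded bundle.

x* = 0.3017, y* = 1.4815

The MRS is (1/2)·y/x. Set MRS = p_x/p_y.
So p_y·y = 2·p_x·x; combined with the budget, a share 1/3 of income goes to x.
Demand: x*(p_x,p_y,M) = 1/3·M/p_x and y* = 2/3·M/p_y.
At p_x=22.1, p_y=9, M=20: x* = 1/3·20/22.1 = 0.3017, y* = 1.4815.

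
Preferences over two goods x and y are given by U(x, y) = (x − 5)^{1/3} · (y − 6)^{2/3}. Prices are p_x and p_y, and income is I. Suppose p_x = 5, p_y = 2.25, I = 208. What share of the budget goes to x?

Let x' = x−5, y' = y−6. MRS = (1/2)·y'/x' = p_x/p_y.
Substituting into the budget: x* = 5 + 1/3·(I − 5·p_x − 6·p_y)/p_x, and y* = 6 + 2/3·(…)/p_y.
Discretionary income = 208 − 5·5 − 6·2.25 = 169.5; x* = 5 + 1/3·169.5/5 = 16.3; y* = 6 + 2/3·169.5/2.25 = 56.2222.
Expenditure on x: 5·16.3 = 81.5; share = 0.3918.

share on x = 0.3918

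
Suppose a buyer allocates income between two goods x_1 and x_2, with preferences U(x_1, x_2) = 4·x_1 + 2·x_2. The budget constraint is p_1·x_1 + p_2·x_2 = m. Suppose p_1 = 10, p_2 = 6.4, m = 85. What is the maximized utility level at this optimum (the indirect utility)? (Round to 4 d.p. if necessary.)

Numerically: x_1* = 8.5, x_2* = 0.
Utility at the optimum: U(8.5, 0) = 34.

V = 34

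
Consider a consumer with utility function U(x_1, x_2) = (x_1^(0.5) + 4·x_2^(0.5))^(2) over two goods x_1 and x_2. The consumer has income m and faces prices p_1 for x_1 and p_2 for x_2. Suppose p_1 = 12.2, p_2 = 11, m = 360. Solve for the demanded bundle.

x_1* = 1.5742, x_2* = 30.9814

MRS = MU_x_1/MU_x_2 = (1/4)·(x_2/x_1)^(0.5). Set equal to p_1/p_2.
Hence x_2/x_1 = (4·p_1/p_2)^(1/(0.5)), i.e. raised to the 2 power.
Substitute x_2 = (x_2/x_1)·x_1 into the budget: x_1* = m/(p_1 + p_2·(x_2/x_1)).
Numerically x_2/x_1 = 19.681322, so x_1* = 360/(12.2 + 11·19.681322) = 1.5742 and x_2* = 19.681322·1.5742 = 30.9814.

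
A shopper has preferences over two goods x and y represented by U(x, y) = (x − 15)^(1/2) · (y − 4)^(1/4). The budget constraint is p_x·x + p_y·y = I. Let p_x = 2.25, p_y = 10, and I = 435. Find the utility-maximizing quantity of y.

This is Cobb-Douglas in (x−15, y−4): tangency gives 0.5·p_y·(y−4) = 0.25·p_x·(x−15).
Substituting into the budget: x* = 15 + 2/3·(I − 15·p_x − 4·p_y)/p_x, and y* = 4 + 1/3·(…)/p_y.
Discretionary income = 435 − 15·2.25 − 4·10 = 361.25; y* = 4 + 1/3·361.25/10 = 16.0417.

y* = 16.0417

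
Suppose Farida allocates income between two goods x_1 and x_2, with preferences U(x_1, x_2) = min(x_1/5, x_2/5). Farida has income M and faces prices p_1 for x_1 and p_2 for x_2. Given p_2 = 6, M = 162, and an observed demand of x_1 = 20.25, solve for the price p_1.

p_1 = 2

Leontief preferences: the optimum is at the kink where x_1/5 = x_2/5, i.e. x_2 = x_1.
Budget: p_1·x_1 + p_2·x_1 = M, so (5·p_1 + 5·p_2)·x_1 = 5·M.
Demand: x_1*(p_1,p_2,M) = 5·M/(5·p_1 + 5·p_2), x_2* = 5·M/(5·p_1 + 5·p_2).
Set x_1* = 20.25 in the demand function and solve for p_1: p_1 = 2.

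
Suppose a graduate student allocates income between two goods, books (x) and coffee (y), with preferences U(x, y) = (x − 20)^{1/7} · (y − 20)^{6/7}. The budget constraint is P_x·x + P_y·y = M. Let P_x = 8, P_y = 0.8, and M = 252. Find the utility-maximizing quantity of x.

Substituting into the budget: x* = 20 + 1/7·(M − 20·P_x − 20·P_y)/P_x, and y* = 20 + 6/7·(…)/P_y.
Discretionary income = 252 − 20·8 − 20·0.8 = 76; x* = 20 + 1/7·76/8 = 21.3571.

x* = 21.3571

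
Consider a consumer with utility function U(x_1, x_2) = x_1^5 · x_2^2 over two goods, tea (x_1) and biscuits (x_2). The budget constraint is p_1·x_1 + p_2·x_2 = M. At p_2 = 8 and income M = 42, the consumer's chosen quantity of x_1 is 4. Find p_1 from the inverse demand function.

The MRS is (5/2)·x_2/x_1. Set MRS = p_1/p_2.
So 5·p_2·x_2 = 2·p_1·x_1; combined with the budget, a share 5/7 of income goes to x_1.
Demand: x_1*(p_1,p_2,M) = 5/7·M/p_1 and x_2* = 2/7·M/p_2.
Set x_1* = 4 in the demand function and solve for p_1: p_1 = 7.5.

p_1 = 7.5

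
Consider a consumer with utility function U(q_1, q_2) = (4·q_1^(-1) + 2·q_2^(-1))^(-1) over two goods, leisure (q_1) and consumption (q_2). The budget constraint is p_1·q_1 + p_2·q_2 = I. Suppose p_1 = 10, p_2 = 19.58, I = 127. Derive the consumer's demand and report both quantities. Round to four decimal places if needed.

q_1* = 6.3837, q_2* = 3.2259

From the CES first-order condition, 2·(q_2/q_1)^(2) = p_1/p_2.
Solve for the ratio: q_2/q_1 = [(1/2)·p_1/p_2]^(0.5).
With the ratio pinned down, the budget gives q_1* = I/(p_1 + p_2·(q_2/q_1)) and q_2* = (q_2/q_1)·q_1*.
Numerically q_2/q_1 = 0.505334, so q_1* = 127/(10 + 19.58·0.505334) = 6.3837 and q_2* = 0.505334·6.3837 = 3.2259.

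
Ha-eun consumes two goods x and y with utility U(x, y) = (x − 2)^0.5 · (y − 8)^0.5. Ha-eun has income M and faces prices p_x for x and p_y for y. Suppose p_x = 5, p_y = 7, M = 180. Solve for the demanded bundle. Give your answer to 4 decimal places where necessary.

x* = 13.4, y* = 16.1429

MRS = (y−8)/(x−2). Tangency with p_x/p_y gives y−8 = (p_x/p_y)·(x−2).
After buying the subsistence bundle (2, 8), a share 0.5 of the remaining income goes to x: x* = 2 + 0.5·(M − 2p_x − 8p_y)/p_x.
Discretionary income = 180 − 2·5 − 8·7 = 114; x* = 2 + 0.5·114/5 = 13.4; y* = 8 + 0.5·114/7 = 16.1429.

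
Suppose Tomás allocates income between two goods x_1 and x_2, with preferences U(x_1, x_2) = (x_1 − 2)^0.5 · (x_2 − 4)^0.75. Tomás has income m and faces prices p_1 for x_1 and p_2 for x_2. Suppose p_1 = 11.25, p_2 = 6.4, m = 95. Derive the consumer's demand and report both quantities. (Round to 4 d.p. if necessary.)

x_1* = 3.6676, x_2* = 8.3969

Let x_1' = x_1−2, x_2' = x_2−4. MRS = (2/3)·x_2'/x_1' = p_1/p_2.
After buying the subsistence bundle (2, 4), a share 0.4 of the remaining income goes to x_1: x_1* = 2 + 0.4·(m − 2p_1 − 4p_2)/p_1.
Discretionary income = 95 − 2·11.25 − 4·6.4 = 46.9; x_1* = 2 + 0.4·46.9/11.25 = 3.6676; x_2* = 4 + 0.6·46.9/6.4 = 8.3969.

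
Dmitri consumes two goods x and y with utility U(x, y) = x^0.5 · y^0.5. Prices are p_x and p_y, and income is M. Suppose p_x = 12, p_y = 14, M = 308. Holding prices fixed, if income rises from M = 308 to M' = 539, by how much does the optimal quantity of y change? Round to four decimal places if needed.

Δy* = 8.25

At p_x=12, p_y=14, M=308: y* = 0.5·308/14 = 11.
At M' = 539: y* = 19.25. Change: 19.25 − 11 = 8.25.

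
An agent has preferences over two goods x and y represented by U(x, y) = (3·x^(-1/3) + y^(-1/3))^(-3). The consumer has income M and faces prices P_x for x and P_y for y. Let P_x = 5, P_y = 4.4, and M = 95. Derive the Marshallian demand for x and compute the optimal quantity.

x* = 13.3343

MU_x ∝ 3·x^(-4/3), MU_y ∝ y^(-4/3), so MRS = 3·(y/x)^(4/3) = P_x/P_y.
Solve for the ratio: y/x = [(1/3)·P_x/P_y]^(0.75).
Substitute y = (y/x)·x into the budget: x* = M/(P_x + P_y·(y/x)).
Numerically y/x = 0.482833, so x* = 95/(5 + 4.4·0.482833) = 13.3343.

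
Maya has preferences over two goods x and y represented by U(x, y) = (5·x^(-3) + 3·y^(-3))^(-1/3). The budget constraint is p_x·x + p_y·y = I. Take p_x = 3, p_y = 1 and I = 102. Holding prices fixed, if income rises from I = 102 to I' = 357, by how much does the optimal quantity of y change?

Δy* = 71.0302

Substitute y = (y/x)·x into the budget: x* = I/(p_x + p_y·(y/x)).
Numerically y/x = 1.158292, so x* = 102/(3 + 1·1.158292) = 24.5293 and y* = 1.158292·24.5293 = 28.4121.
At I' = 357: y* = 99.4423. Change: 99.4423 − 28.4121 = 71.0302.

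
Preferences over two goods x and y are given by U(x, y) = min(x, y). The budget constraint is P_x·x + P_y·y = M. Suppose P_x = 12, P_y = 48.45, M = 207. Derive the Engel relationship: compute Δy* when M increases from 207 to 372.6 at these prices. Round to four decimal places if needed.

Leontief preferences: the optimum is at the kink where x/1 = y/1, i.e. y = x.
Budget: P_x·x + P_y·x = M, so (P_x + P_y)·x = M.
Demand: x*(P_x,P_y,M) = M/(P_x + P_y), y* = M/(P_x + P_y).
Here 12 + 48.45 = 60.45, giving y* = 3.4243.
At M' = 372.6: y* = 6.1638. Change: 6.1638 − 3.4243 = 2.7395.

Δy* = 2.7395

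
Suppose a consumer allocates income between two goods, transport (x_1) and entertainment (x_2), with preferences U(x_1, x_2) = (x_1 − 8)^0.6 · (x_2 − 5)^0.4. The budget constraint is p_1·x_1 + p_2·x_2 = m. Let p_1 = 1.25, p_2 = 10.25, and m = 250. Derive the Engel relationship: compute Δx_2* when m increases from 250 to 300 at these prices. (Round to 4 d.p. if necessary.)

Let x_1' = x_1−8, x_2' = x_2−5. MRS = (3/2)·x_2'/x_1' = p_1/p_2.
After buying the subsistence bundle (8, 5), a share 0.6 of the remaining income goes to x_1: x_1* = 8 + 0.6·(m − 8p_1 − 5p_2)/p_1.
Discretionary income = 250 − 8·1.25 − 5·10.25 = 188.75; x_2* = 5 + 0.4·188.75/10.25 = 12.3659.
At m' = 300: x_2* = 14.3171. Change: 14.3171 − 12.3659 = 1.9512.

Δx_2* = 1.9512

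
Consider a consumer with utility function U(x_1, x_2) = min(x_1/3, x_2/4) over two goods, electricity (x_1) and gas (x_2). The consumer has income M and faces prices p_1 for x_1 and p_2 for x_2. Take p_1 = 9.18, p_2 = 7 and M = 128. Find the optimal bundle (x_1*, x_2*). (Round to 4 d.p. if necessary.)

x_1* = 6.9139, x_2* = 9.2186

Leontief preferences: the optimum is at the kink where x_1/3 = x_2/4, i.e. x_2 = (4/3)·x_1.
Budget: p_1·x_1 + p_2·(4/3)·x_1 = M, so (3·p_1 + 4·p_2)·x_1 = 3·M.
Demand: x_1*(p_1,p_2,M) = 3·M/(3·p_1 + 4·p_2), x_2* = 4·M/(3·p_1 + 4·p_2).
Here 3·9.18 + 4·7 = 55.54, giving x_1* = 6.9139 and x_2* = 9.2186.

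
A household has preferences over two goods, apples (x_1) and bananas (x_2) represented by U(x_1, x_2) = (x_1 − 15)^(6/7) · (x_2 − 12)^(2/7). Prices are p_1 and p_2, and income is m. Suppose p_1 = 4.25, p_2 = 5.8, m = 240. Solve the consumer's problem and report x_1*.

Let x_1' = x_1−15, x_2' = x_2−12. MRS = 3·x_2'/x_1' = p_1/p_2.
Substituting into the budget: x_1* = 15 + 0.75·(m − 15·p_1 − 12·p_2)/p_1, and x_2* = 12 + 0.25·(…)/p_2.
Discretionary income = 240 − 15·4.25 − 12·5.8 = 106.65; x_1* = 15 + 0.75·106.65/4.25 = 33.8206.

x_1* = 33.8206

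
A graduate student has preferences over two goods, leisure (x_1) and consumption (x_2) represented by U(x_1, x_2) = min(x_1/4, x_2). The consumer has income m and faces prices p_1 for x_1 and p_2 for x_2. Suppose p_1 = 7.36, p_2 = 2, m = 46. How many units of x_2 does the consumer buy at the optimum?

Leontief preferences: the optimum is at the kink where x_1/4 = x_2/1, i.e. x_2 = (1/4)·x_1.
Budget: p_1·x_1 + p_2·(1/4)·x_1 = m, so (4·p_1 + p_2)·x_1 = 4·m.
Demand: x_1*(p_1,p_2,m) = 4·m/(4·p_1 + p_2), x_2* = m/(4·p_1 + p_2).
Here 4·7.36 + 2 = 31.44, giving x_2* = 1.4631.

x_2* = 1.4631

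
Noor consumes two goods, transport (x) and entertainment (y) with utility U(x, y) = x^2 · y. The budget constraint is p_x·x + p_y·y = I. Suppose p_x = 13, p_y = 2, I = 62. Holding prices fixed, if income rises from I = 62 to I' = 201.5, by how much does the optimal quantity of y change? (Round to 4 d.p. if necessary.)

Δy* = 23.25

At p_x=13, p_y=2, I=62: y* = 1/3·62/2 = 10.3333.
At I' = 201.5: y* = 33.5833. Change: 33.5833 − 10.3333 = 23.25.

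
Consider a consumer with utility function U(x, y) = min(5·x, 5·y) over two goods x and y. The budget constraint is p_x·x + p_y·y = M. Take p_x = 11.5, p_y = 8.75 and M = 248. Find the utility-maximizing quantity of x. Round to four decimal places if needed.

x* = 12.2469

Demand: x*(p_x,p_y,M) = 5·M/(5·p_x + 5·p_y), y* = 5·M/(5·p_x + 5·p_y).
Here 5·11.5 + 5·8.75 = 101.25, giving x* = 12.2469.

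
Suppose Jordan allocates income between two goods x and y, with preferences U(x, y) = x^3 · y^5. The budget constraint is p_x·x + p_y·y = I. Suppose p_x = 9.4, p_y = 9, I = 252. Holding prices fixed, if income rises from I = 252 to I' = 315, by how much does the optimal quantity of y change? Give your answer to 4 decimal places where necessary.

MU_x/MU_y = (3·y)/(5·x); tangency sets this equal to p_x/p_y.
Rearranging, p_y·y = (5/3)·p_x·x. Substituting into the budget gives p_x·x·(1 + (5/3)) = I.
Demand: x*(p_x,p_y,I) = 0.375·I/p_x and y* = 0.625·I/p_y.
At p_x=9.4, p_y=9, I=252: y* = 0.625·252/9 = 17.5.
At I' = 315: y* = 21.875. Change: 21.875 − 17.5 = 4.375.

Δy* = 4.375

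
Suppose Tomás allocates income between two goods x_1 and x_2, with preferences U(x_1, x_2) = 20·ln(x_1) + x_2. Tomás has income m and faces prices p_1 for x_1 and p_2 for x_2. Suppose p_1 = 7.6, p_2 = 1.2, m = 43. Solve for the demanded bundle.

MU_x_1 = 20/x_1, MU_x_2 = 1. Tangency: 20/x_1 = p_1/p_2.
So x_1*(p_1,p_2) = 20·p_2/p_1, independent of income; and x_2* = (m − 20·p_2)/p_2.
At the given prices: x_1* = 20·1.2/7.6 = 3.1579, and x_2* = 15.8333.

x_1* = 3.1579, x_2* = 15.8333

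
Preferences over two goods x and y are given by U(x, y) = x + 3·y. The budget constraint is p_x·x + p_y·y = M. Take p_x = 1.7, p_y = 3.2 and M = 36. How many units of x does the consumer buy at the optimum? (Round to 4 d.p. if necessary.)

y gives more utility per dollar, so spend all income on y: y* = M/p_y, x* = 0.
Numerically: x* = 0, y* = 11.25.

x* = 0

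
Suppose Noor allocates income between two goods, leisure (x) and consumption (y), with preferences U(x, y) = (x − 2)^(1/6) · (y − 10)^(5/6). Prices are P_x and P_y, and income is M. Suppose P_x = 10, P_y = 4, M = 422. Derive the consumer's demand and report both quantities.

MRS = (1/5)·(y−10)/(x−2). Tangency with P_x/P_y gives y−10 = 5·(P_x/P_y)·(x−2).
After buying the subsistence bundle (2, 10), a share 1/6 of the remaining income goes to x: x* = 2 + 1/6·(M − 2P_x − 10P_y)/P_x.
Discretionary income = 422 − 2·10 − 10·4 = 362; x* = 2 + 1/6·362/10 = 8.0333; y* = 10 + 5/6·362/4 = 85.4167.

x* = 8.0333, y* = 85.4167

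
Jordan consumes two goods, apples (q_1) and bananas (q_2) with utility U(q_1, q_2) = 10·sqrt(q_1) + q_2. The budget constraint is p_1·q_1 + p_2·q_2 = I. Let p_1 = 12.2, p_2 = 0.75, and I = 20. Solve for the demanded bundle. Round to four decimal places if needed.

Utility is quasi-linear in q_2; the FOC for q_1 is 5/√q_1 = p_1/p_2.
Thus q_1* = (5·p_2/p_1)² — independent of I — with the rest of income spent on q_2.
Plugging in: q_1* = (5·0.75/12.2)² = 0.0945, q_2* = 25.1298.

q_1* = 0.0945, q_2* = 25.1298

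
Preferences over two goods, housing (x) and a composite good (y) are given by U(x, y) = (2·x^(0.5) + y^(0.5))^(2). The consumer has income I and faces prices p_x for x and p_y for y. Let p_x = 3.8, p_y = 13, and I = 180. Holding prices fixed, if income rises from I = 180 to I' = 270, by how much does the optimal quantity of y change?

Δy* = 0.4715

MRS = MU_x/MU_y = 2·(y/x)^(0.5). Set equal to p_x/p_y.
Solve for the ratio: y/x = [(1/2)·p_x/p_y]^(2).
Substitute y = (y/x)·x into the budget: x* = I/(p_x + p_y·(y/x)).
Numerically y/x = 0.021361, so x* = 180/(3.8 + 13·0.021361) = 44.1426 and y* = 0.021361·44.1426 = 0.9429.
At I' = 270: y* = 1.4144. Change: 1.4144 − 0.9429 = 0.4715.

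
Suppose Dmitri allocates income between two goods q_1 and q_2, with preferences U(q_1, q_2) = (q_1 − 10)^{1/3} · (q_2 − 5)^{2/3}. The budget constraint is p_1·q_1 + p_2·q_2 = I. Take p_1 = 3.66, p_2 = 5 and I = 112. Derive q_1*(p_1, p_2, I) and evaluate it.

MRS = (1/2)·(q_2−5)/(q_1−10). Tangency with p_1/p_2 gives q_2−5 = 2·(p_1/p_2)·(q_1−10).
After buying the subsistence bundle (10, 5), a share 1/3 of the remaining income goes to q_1: q_1* = 10 + 1/3·(I − 10p_1 − 5p_2)/p_1.
Discretionary income = 112 − 10·3.66 − 5·5 = 50.4; q_1* = 10 + 1/3·50.4/3.66 = 14.5902.

q_1* = 14.5902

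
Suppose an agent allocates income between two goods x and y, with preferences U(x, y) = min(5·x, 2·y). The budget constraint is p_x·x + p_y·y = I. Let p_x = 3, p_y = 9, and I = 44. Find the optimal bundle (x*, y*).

x* = 1.7255, y* = 4.3137

Here 2·3 + 5·9 = 51, giving x* = 1.7255 and y* = 4.3137.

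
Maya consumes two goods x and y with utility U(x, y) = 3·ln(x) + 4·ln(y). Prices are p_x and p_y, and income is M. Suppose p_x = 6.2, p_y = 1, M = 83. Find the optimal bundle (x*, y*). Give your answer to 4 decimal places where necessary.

x* = 5.7373, y* = 47.4286

MU_x/MU_y = (3·y)/(4·x); tangency sets this equal to p_x/p_y.
Rearranging, p_y·y = (4/3)·p_x·x. Substituting into the budget gives p_x·x·(1 + (4/3)) = M.
Demand: x*(p_x,p_y,M) = 3/7·M/p_x and y* = 4/7·M/p_y.
At p_x=6.2, p_y=1, M=83: x* = 3/7·83/6.2 = 5.7373, y* = 47.4286.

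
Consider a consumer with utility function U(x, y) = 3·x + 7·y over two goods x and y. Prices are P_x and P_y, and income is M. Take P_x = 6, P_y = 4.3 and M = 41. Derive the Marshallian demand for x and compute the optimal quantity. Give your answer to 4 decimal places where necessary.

x* = 0

Linear utility — the consumer picks whichever good has higher MU/price: 3/6 = 0.5 vs 7/4.3 = 1.6279.
y gives more utility per dollar, so spend all income on y: y* = M/P_y, x* = 0.
Numerically: x* = 0, y* = 9.5349.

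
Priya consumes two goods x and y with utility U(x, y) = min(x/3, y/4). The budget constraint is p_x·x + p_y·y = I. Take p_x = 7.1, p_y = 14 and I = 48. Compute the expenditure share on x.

With perfect complements, no substitution: consume in ratio x:y = 3:4.
Budget: p_x·x + p_y·(4/3)·x = I, so (3·p_x + 4·p_y)·x = 3·I.
Demand: x*(p_x,p_y,I) = 3·I/(3·p_x + 4·p_y), y* = 4·I/(3·p_x + 4·p_y).
Here 3·7.1 + 4·14 = 77.3, giving x* = 1.8629 and y* = 2.4838.
Expenditure on x: 7.1·1.8629 = 13.2264; share = 0.2755.

share on x = 0.2755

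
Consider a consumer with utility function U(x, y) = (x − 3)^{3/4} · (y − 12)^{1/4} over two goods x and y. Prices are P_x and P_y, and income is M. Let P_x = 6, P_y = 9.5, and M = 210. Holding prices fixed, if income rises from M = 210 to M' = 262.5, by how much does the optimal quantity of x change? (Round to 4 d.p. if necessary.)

Let x' = x−3, y' = y−12. MRS = 3·y'/x' = P_x/P_y.
Substituting into the budget: x* = 3 + 0.75·(M − 3·P_x − 12·P_y)/P_x, and y* = 12 + 0.25·(…)/P_y.
Discretionary income = 210 − 3·6 − 12·9.5 = 78; x* = 3 + 0.75·78/6 = 12.75.
At M' = 262.5: x* = 19.3125. Change: 19.3125 − 12.75 = 6.5625.

Δx* = 6.5625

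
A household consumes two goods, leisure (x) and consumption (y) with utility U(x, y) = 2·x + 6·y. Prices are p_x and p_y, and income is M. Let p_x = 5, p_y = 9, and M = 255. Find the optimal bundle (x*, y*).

Perfect substitutes: compare marginal utility per dollar. 2/p_x vs 6/p_y → 0.4 vs 0.6667.
y gives more utility per dollar, so spend all income on y: y* = M/p_y, x* = 0.
Numerically: x* = 0, y* = 28.3333.

x* = 0, y* = 28.3333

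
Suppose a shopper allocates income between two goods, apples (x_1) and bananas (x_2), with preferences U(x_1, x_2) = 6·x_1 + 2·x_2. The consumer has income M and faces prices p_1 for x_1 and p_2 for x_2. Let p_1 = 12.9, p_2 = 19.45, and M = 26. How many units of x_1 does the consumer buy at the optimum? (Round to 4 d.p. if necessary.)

x_1* = 2.0155

Linear utility — the consumer picks whichever good has higher MU/price: 6/12.9 = 0.4651 vs 2/19.45 = 0.1028.
x_1 gives more utility per dollar, so spend all income on x_1: x_1* = M/p_1, x_2* = 0.
Numerically: x_1* = 2.0155, x_2* = 0.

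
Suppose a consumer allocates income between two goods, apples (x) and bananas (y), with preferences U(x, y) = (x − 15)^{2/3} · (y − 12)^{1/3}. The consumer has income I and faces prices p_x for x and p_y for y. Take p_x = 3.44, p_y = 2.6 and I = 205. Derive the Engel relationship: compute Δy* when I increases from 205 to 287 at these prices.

Δy* = 10.5128

Discretionary income = 205 − 15·3.44 − 12·2.6 = 122.2; y* = 12 + 1/3·122.2/2.6 = 27.6667.
At I' = 287: y* = 38.1795. Change: 38.1795 − 27.6667 = 10.5128.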